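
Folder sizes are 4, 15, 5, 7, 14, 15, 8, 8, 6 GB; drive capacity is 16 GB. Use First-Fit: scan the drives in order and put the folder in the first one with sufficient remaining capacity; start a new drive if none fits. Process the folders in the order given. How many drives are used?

6 drives

4 GB → drive 1 (remaining 12 GB)
15 GB → drive 2 (remaining 1 GB)
5 GB → drive 1 (remaining 7 GB)
7 GB → drive 1 (remaining 0 GB)
14 GB → drive 3 (remaining 2 GB)
15 GB → drive 4 (remaining 1 GB)
8 GB → drive 5 (remaining 8 GB)
8 GB → drive 5 (remaining 0 GB)
6 GB → drive 6 (remaining 10 GB)
Final drives: [4,5,7] [15] [14] [15] [8,8] [6].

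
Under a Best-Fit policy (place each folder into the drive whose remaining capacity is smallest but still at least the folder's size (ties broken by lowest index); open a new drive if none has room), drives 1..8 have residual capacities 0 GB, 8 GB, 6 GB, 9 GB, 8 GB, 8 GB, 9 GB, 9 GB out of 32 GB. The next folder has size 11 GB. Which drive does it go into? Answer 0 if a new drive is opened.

0

No drive has ≥ 11 GB free, so a new drive is opened.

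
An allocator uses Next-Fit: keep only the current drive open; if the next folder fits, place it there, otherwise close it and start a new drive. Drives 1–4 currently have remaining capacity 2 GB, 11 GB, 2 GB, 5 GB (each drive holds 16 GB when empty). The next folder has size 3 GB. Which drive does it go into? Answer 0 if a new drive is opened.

Next-Fit only looks at drive 4, which has 5 GB free.
3 GB fits there.

4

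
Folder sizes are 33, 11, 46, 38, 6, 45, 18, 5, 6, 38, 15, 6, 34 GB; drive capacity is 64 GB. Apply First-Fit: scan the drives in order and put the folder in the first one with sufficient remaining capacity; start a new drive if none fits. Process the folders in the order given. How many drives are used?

drive 1: place 33 GB, 31 GB left
drive 1: place 11 GB, 20 GB left
drive 2: place 46 GB, 18 GB left
drive 3: place 38 GB, 26 GB left
drive 1: place 6 GB, 14 GB left
drive 4: place 45 GB, 19 GB left
drive 2: place 18 GB, 0 GB left
drive 1: place 5 GB, 9 GB left
drive 1: place 6 GB, 3 GB left
drive 5: place 38 GB, 26 GB left
drive 3: place 15 GB, 11 GB left
drive 3: place 6 GB, 5 GB left
drive 6: place 34 GB, 30 GB left

6 drives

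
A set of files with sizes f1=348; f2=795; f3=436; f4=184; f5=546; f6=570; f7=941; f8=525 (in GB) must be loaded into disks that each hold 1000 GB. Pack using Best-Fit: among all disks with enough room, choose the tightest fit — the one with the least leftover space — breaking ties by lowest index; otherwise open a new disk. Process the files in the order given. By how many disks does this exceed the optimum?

1

Best-Fit: [348,436] [795,184] [546] [570] [941] [525] → 6 disks.
Total size 4345 GB; any packing needs at least ⌈4345/1000⌉ = 5 disks.
An optimal packing achieves that bound: [941] [795,184] [570,348] [546,436] [525] → 5 disks.
Excess: 6 − 5 = 1.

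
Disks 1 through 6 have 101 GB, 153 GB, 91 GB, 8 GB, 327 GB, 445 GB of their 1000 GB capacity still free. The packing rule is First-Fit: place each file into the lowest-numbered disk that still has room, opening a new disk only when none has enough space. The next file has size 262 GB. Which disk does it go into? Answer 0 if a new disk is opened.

5

Disks with room: disk 5 (327 GB), disk 6 (445 GB).
The first with room is disk 5.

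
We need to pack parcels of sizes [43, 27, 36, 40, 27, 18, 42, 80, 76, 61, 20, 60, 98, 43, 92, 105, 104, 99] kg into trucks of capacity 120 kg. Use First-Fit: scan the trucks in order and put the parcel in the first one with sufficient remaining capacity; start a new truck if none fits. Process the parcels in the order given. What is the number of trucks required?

truck 1: place 43 kg, 77 kg left
truck 1: place 27 kg, 50 kg left
truck 1: place 36 kg, 14 kg left
truck 2: place 40 kg, 80 kg left
truck 2: place 27 kg, 53 kg left
truck 2: place 18 kg, 35 kg left
truck 3: place 42 kg, 78 kg left
truck 4: place 80 kg, 40 kg left
truck 3: place 76 kg, 2 kg left
truck 5: place 61 kg, 59 kg left
truck 2: place 20 kg, 15 kg left
truck 6: place 60 kg, 60 kg left
truck 7: place 98 kg, 22 kg left
truck 5: place 43 kg, 16 kg left
truck 8: place 92 kg, 28 kg left
truck 9: place 105 kg, 15 kg left
truck 10: place 104 kg, 16 kg left
truck 11: place 99 kg, 21 kg left
Final trucks: [43,27,36] [40,27,18,20] [42,76] [80] [61,43] [60] [98] [92] [105] [104] [99].

11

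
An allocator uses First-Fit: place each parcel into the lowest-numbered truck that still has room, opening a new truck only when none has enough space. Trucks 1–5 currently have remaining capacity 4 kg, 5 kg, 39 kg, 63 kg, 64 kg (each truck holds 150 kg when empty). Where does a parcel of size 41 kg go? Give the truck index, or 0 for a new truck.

4

Trucks with room: truck 4 (63 kg), truck 5 (64 kg).
The first with room is truck 4.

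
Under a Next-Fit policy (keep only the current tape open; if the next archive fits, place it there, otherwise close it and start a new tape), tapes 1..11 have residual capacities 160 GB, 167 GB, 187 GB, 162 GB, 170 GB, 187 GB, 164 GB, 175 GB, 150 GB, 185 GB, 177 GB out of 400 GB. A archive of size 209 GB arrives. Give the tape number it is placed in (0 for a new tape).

Next-Fit only looks at tape 11, which has 177 GB free.
209 GB does not fit, so a new tape is opened.

0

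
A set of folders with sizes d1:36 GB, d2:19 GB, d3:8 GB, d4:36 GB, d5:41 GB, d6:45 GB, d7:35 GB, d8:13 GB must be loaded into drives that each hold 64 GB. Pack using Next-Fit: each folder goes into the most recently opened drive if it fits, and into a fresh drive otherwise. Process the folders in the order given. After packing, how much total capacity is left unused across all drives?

d1 (36 GB) → drive 1 (remaining 28 GB)
d2 (19 GB) → drive 1 (remaining 9 GB)
d3 (8 GB) → drive 1 (remaining 1 GB)
d4 (36 GB) → drive 2 (remaining 28 GB)
d5 (41 GB) → drive 3 (remaining 23 GB)
d6 (45 GB) → drive 4 (remaining 19 GB)
d7 (35 GB) → drive 5 (remaining 29 GB)
d8 (13 GB) → drive 5 (remaining 16 GB)
5 drives × 64 GB = 320 GB; used 233 GB; unused 87 GB.

87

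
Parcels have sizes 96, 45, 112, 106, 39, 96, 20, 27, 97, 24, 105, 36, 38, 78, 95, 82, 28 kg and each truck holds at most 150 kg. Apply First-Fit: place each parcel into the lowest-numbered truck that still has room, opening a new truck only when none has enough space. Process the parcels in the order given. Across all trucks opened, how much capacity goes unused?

226

96 kg → truck 1 (remaining 54 kg)
45 kg → truck 1 (remaining 9 kg)
112 kg → truck 2 (remaining 38 kg)
106 kg → truck 3 (remaining 44 kg)
39 kg → truck 3 (remaining 5 kg)
96 kg → truck 4 (remaining 54 kg)
20 kg → truck 2 (remaining 18 kg)
27 kg → truck 4 (remaining 27 kg)
97 kg → truck 5 (remaining 53 kg)
24 kg → truck 4 (remaining 3 kg)
105 kg → truck 6 (remaining 45 kg)
36 kg → truck 5 (remaining 17 kg)
38 kg → truck 6 (remaining 7 kg)
78 kg → truck 7 (remaining 72 kg)
95 kg → truck 8 (remaining 55 kg)
82 kg → truck 9 (remaining 68 kg)
28 kg → truck 7 (remaining 44 kg)
9 trucks × 150 kg = 1350 kg; used 1124 kg; unused 226 kg.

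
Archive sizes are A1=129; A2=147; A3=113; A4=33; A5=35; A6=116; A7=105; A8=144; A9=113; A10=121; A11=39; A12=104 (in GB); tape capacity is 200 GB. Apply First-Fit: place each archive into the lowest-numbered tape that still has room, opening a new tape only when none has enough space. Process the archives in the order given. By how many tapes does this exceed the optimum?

First-Fit: [129,33,35] [147,39] [113] [116] [105] [144] [113] [121] [104] → 9 tapes.
9 archives exceed 100 GB (half the capacity), and no two of those can share a tape, so at least 9 tapes are needed.
So 9 is already optimal.

0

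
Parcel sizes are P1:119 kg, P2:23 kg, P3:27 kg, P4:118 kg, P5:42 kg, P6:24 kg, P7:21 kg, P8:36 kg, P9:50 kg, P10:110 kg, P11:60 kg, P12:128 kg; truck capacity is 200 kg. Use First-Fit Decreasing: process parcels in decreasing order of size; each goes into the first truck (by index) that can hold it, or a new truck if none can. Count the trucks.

Sorted descending: 128, 119, 118, 110, 60, 50, 42, 36, 27, 24, 23, 21.
128 kg → truck 1 (remaining 72 kg)
119 kg → truck 2 (remaining 81 kg)
118 kg → truck 3 (remaining 82 kg)
110 kg → truck 4 (remaining 90 kg)
60 kg → truck 1 (remaining 12 kg)
50 kg → truck 2 (remaining 31 kg)
42 kg → truck 3 (remaining 40 kg)
36 kg → truck 3 (remaining 4 kg)
27 kg → truck 2 (remaining 4 kg)
24 kg → truck 4 (remaining 66 kg)
23 kg → truck 4 (remaining 43 kg)
21 kg → truck 4 (remaining 22 kg)

4 trucks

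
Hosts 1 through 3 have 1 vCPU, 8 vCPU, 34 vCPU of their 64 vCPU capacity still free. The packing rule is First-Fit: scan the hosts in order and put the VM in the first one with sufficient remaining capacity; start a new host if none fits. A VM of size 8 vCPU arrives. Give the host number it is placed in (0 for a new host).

Hosts with room: host 2 (8 vCPU), host 3 (34 vCPU).
The first with room is host 2.

2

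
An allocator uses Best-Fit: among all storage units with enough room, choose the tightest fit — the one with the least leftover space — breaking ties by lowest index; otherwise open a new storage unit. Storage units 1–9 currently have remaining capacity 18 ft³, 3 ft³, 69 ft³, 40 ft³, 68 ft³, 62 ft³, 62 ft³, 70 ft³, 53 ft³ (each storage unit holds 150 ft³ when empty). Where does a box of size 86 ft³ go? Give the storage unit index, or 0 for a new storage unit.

0

No storage unit has ≥ 86 ft³ free, so a new storage unit is opened.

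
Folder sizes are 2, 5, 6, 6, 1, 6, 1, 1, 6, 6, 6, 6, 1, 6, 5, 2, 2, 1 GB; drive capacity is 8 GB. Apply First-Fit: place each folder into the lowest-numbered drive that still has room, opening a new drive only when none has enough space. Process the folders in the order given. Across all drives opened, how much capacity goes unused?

drive 1: place 2 GB, 6 GB left
drive 1: place 5 GB, 1 GB left
drive 2: place 6 GB, 2 GB left
drive 3: place 6 GB, 2 GB left
drive 1: place 1 GB, 0 GB left
drive 4: place 6 GB, 2 GB left
drive 2: place 1 GB, 1 GB left
drive 2: place 1 GB, 0 GB left
drive 5: place 6 GB, 2 GB left
drive 6: place 6 GB, 2 GB left
drive 7: place 6 GB, 2 GB left
drive 8: place 6 GB, 2 GB left
drive 3: place 1 GB, 1 GB left
drive 9: place 6 GB, 2 GB left
drive 10: place 5 GB, 3 GB left
drive 4: place 2 GB, 0 GB left
drive 5: place 2 GB, 0 GB left
drive 3: place 1 GB, 0 GB left
10 drives × 8 GB = 80 GB; used 69 GB; unused 11 GB.

11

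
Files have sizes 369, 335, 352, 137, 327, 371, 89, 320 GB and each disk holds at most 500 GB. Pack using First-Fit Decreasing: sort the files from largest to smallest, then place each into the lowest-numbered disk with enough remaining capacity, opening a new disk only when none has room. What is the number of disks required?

Sorted descending: 371, 369, 352, 335, 327, 320, 137, 89.
disk 1: place 371 GB, 129 GB left
disk 2: place 369 GB, 131 GB left
disk 3: place 352 GB, 148 GB left
disk 4: place 335 GB, 165 GB left
disk 5: place 327 GB, 173 GB left
disk 6: place 320 GB, 180 GB left
disk 3: place 137 GB, 11 GB left
disk 1: place 89 GB, 40 GB left

6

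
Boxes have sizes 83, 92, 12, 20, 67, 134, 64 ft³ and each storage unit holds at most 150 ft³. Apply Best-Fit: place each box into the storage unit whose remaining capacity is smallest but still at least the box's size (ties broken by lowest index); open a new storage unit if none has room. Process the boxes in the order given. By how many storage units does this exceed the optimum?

Best-Fit: [83,67] [92,12,20] [134] [64] → 4 storage units.
Total size 472 ft³; any packing needs at least ⌈472/150⌉ = 4 storage units.
So 4 is already optimal.

0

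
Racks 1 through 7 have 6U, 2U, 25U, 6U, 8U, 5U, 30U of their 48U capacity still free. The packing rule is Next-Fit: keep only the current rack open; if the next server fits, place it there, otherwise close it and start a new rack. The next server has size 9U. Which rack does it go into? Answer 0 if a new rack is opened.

7

Next-Fit only looks at rack 7, which has 30U free.
9U fits there.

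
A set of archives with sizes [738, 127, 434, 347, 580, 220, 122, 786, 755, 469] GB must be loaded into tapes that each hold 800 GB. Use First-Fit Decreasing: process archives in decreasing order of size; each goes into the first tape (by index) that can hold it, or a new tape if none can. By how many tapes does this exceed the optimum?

First-Fit Decreasing: [786] [755] [738] [580,220] [469,127,122] [434,347] → 6 tapes.
Total size 4578 GB; any packing needs at least ⌈4578/800⌉ = 6 tapes.
So 6 is already optimal.

0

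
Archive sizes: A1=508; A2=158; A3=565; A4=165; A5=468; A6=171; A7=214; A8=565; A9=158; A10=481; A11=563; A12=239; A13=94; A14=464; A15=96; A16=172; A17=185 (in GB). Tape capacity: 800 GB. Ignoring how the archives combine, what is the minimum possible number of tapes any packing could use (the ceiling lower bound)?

Total size = 508 + 158 + 565 + 165 + 468 + 171 + 214 + 565 + 158 + 481 + 563 + 239 + 94 + 464 + 96 + 172 + 185 = 5266 GB.
⌈5266 / 800⌉ = 7.

7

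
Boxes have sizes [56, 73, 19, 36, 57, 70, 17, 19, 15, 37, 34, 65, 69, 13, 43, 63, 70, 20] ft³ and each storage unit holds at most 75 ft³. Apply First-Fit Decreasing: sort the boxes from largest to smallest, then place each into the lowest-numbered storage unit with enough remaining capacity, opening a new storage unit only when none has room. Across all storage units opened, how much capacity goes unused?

Sorted descending: 73, 70, 70, 69, 65, 63, 57, 56, 43, 37, 36, 34, 20, 19, 19, 17, 15, 13.
storage unit 1: place 73 ft³, 2 ft³ left
storage unit 2: place 70 ft³, 5 ft³ left
storage unit 3: place 70 ft³, 5 ft³ left
storage unit 4: place 69 ft³, 6 ft³ left
storage unit 5: place 65 ft³, 10 ft³ left
storage unit 6: place 63 ft³, 12 ft³ left
storage unit 7: place 57 ft³, 18 ft³ left
storage unit 8: place 56 ft³, 19 ft³ left
storage unit 9: place 43 ft³, 32 ft³ left
storage unit 10: place 37 ft³, 38 ft³ left
storage unit 10: place 36 ft³, 2 ft³ left
storage unit 11: place 34 ft³, 41 ft³ left
storage unit 9: place 20 ft³, 12 ft³ left
storage unit 8: place 19 ft³, 0 ft³ left
storage unit 11: place 19 ft³, 22 ft³ left
storage unit 7: place 17 ft³, 1 ft³ left
storage unit 11: place 15 ft³, 7 ft³ left
storage unit 12: place 13 ft³, 62 ft³ left
12 storage units × 75 ft³ = 900 ft³; used 776 ft³; unused 124 ft³.

124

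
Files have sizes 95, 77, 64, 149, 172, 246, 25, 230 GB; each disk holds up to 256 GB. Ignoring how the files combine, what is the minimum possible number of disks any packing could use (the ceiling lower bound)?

5 disks

Total size = 95 + 77 + 64 + 149 + 172 + 246 + 25 + 230 = 1058 GB.
⌈1058 / 256⌉ = 5.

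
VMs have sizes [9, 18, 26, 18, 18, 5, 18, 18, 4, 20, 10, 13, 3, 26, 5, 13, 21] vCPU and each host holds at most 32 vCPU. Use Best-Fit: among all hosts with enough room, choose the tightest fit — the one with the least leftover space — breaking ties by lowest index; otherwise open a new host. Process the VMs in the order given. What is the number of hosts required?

9 vCPU → host 1 (remaining 23 vCPU)
18 vCPU → host 1 (remaining 5 vCPU)
26 vCPU → host 2 (remaining 6 vCPU)
18 vCPU → host 3 (remaining 14 vCPU)
18 vCPU → host 4 (remaining 14 vCPU)
5 vCPU → host 1 (remaining 0 vCPU)
18 vCPU → host 5 (remaining 14 vCPU)
18 vCPU → host 6 (remaining 14 vCPU)
4 vCPU → host 2 (remaining 2 vCPU)
20 vCPU → host 7 (remaining 12 vCPU)
10 vCPU → host 7 (remaining 2 vCPU)
13 vCPU → host 3 (remaining 1 vCPU)
3 vCPU → host 4 (remaining 11 vCPU)
26 vCPU → host 8 (remaining 6 vCPU)
5 vCPU → host 8 (remaining 1 vCPU)
13 vCPU → host 5 (remaining 1 vCPU)
21 vCPU → host 9 (remaining 11 vCPU)

9 hosts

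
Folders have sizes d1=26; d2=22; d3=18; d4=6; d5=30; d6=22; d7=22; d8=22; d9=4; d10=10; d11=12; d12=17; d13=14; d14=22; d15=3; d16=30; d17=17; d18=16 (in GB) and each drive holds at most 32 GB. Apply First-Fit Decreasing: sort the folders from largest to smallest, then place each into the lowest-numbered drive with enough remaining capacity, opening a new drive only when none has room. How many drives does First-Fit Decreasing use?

Sorted descending: 30, 30, 26, 22, 22, 22, 22, 22, 18, 17, 17, 16, 14, 12, 10, 6, 4, 3.
drive 1: place 30 GB, 2 GB left
drive 2: place 30 GB, 2 GB left
drive 3: place 26 GB, 6 GB left
drive 4: place 22 GB, 10 GB left
drive 5: place 22 GB, 10 GB left
drive 6: place 22 GB, 10 GB left
drive 7: place 22 GB, 10 GB left
drive 8: place 22 GB, 10 GB left
drive 9: place 18 GB, 14 GB left
drive 10: place 17 GB, 15 GB left
drive 11: place 17 GB, 15 GB left
drive 12: place 16 GB, 16 GB left
drive 9: place 14 GB, 0 GB left
drive 10: place 12 GB, 3 GB left
drive 4: place 10 GB, 0 GB left
drive 3: place 6 GB, 0 GB left
drive 5: place 4 GB, 6 GB left
drive 5: place 3 GB, 3 GB left

12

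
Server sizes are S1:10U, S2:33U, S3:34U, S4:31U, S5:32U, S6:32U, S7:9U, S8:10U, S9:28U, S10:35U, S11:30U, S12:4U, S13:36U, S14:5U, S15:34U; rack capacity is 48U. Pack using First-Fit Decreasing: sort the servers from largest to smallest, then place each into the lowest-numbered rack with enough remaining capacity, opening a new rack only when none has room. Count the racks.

10

Sorted descending: 36, 35, 34, 34, 33, 32, 32, 31, 30, 28, 10, 10, 9, 5, 4.
rack 1: place 36U, 12U left
rack 2: place 35U, 13U left
rack 3: place 34U, 14U left
rack 4: place 34U, 14U left
rack 5: place 33U, 15U left
rack 6: place 32U, 16U left
rack 7: place 32U, 16U left
rack 8: place 31U, 17U left
rack 9: place 30U, 18U left
rack 10: place 28U, 20U left
rack 1: place 10U, 2U left
rack 2: place 10U, 3U left
rack 3: place 9U, 5U left
rack 3: place 5U, 0U left
rack 4: place 4U, 10U left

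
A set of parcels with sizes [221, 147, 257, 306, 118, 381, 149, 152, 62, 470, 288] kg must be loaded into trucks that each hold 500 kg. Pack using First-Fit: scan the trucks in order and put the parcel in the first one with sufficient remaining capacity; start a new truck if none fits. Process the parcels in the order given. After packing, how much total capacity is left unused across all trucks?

221 kg → truck 1 (remaining 279 kg)
147 kg → truck 1 (remaining 132 kg)
257 kg → truck 2 (remaining 243 kg)
306 kg → truck 3 (remaining 194 kg)
118 kg → truck 1 (remaining 14 kg)
381 kg → truck 4 (remaining 119 kg)
149 kg → truck 2 (remaining 94 kg)
152 kg → truck 3 (remaining 42 kg)
62 kg → truck 2 (remaining 32 kg)
470 kg → truck 5 (remaining 30 kg)
288 kg → truck 6 (remaining 212 kg)
6 trucks × 500 kg = 3000 kg; used 2551 kg; unused 449 kg.

449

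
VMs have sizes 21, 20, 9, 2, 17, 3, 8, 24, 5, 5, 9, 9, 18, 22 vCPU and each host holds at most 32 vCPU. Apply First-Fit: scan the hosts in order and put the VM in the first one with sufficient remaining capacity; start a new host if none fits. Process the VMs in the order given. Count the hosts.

7

host 1: place 21 vCPU, 11 vCPU left
host 2: place 20 vCPU, 12 vCPU left
host 1: place 9 vCPU, 2 vCPU left
host 1: place 2 vCPU, 0 vCPU left
host 3: place 17 vCPU, 15 vCPU left
host 2: place 3 vCPU, 9 vCPU left
host 2: place 8 vCPU, 1 vCPU left
host 4: place 24 vCPU, 8 vCPU left
host 3: place 5 vCPU, 10 vCPU left
host 3: place 5 vCPU, 5 vCPU left
host 5: place 9 vCPU, 23 vCPU left
host 5: place 9 vCPU, 14 vCPU left
host 6: place 18 vCPU, 14 vCPU left
host 7: place 22 vCPU, 10 vCPU left
Final hosts: [21,9,2] [20,3,8] [17,5,5] [24] [9,9] [18] [22].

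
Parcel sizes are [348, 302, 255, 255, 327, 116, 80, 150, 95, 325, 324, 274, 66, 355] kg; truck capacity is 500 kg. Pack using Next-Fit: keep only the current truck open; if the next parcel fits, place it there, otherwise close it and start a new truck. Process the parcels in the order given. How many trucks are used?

truck 1: place 348 kg, 152 kg left
truck 2: place 302 kg, 198 kg left
truck 3: place 255 kg, 245 kg left
truck 4: place 255 kg, 245 kg left
truck 5: place 327 kg, 173 kg left
truck 5: place 116 kg, 57 kg left
truck 6: place 80 kg, 420 kg left
truck 6: place 150 kg, 270 kg left
truck 6: place 95 kg, 175 kg left
truck 7: place 325 kg, 175 kg left
truck 8: place 324 kg, 176 kg left
truck 9: place 274 kg, 226 kg left
truck 9: place 66 kg, 160 kg left
truck 10: place 355 kg, 145 kg left

10 trucks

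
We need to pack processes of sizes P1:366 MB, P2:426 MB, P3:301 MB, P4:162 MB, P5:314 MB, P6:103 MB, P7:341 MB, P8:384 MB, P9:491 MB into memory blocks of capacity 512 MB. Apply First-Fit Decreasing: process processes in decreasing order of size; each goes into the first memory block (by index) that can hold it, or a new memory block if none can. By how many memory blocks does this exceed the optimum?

0

First-Fit Decreasing: [491] [426] [384,103] [366] [341,162] [314] [301] → 7 memory blocks.
7 processes exceed 256 MB (half the capacity), and no two of those can share a memory block, so at least 7 memory blocks are needed.
So 7 is already optimal.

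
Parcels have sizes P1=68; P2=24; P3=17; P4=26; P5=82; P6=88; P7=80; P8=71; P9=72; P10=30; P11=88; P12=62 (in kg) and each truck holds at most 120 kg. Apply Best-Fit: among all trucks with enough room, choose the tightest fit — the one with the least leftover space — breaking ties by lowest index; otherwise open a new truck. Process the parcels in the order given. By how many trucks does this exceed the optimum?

Best-Fit: [68,24,17] [26,82] [88,30] [80] [71] [72] [88] [62] → 8 trucks.
8 parcels exceed 60 kg (half the capacity), and no two of those can share a truck, so at least 8 trucks are needed.
So 8 is already optimal.

0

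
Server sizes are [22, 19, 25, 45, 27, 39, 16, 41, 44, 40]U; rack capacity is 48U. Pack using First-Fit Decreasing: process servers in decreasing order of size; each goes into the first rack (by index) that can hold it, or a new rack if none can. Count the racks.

Sorted descending: 45, 44, 41, 40, 39, 27, 25, 22, 19, 16.
Put 45U in rack 1; 3U remain.
Put 44U in rack 2; 4U remain.
Put 41U in rack 3; 7U remain.
Put 40U in rack 4; 8U remain.
Put 39U in rack 5; 9U remain.
Put 27U in rack 6; 21U remain.
Put 25U in rack 7; 23U remain.
Put 22U in rack 7; 1U remain.
Put 19U in rack 6; 2U remain.
Put 16U in rack 8; 32U remain.
Final racks: [45] [44] [41] [40] [39] [27,19] [25,22] [16].

8 racks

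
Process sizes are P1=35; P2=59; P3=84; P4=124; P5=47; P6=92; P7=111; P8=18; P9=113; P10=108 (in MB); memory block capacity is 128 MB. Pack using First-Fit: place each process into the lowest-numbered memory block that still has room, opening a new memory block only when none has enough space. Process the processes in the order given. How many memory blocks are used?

8 memory blocks

Put P1 (35 MB) in memory block 1; 93 MB remain.
Put P2 (59 MB) in memory block 1; 34 MB remain.
Put P3 (84 MB) in memory block 2; 44 MB remain.
Put P4 (124 MB) in memory block 3; 4 MB remain.
Put P5 (47 MB) in memory block 4; 81 MB remain.
Put P6 (92 MB) in memory block 5; 36 MB remain.
Put P7 (111 MB) in memory block 6; 17 MB remain.
Put P8 (18 MB) in memory block 1; 16 MB remain.
Put P9 (113 MB) in memory block 7; 15 MB remain.
Put P10 (108 MB) in memory block 8; 20 MB remain.
Final memory blocks: [35,59,18] [84] [124] [47] [92] [111] [113] [108].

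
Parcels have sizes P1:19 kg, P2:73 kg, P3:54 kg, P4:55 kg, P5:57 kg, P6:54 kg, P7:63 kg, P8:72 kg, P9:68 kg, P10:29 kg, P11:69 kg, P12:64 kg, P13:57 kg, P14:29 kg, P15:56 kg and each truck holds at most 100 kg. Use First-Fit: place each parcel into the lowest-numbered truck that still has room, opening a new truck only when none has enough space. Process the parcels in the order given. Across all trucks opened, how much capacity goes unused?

Put P1 (19 kg) in truck 1; 81 kg remain.
Put P2 (73 kg) in truck 1; 8 kg remain.
Put P3 (54 kg) in truck 2; 46 kg remain.
Put P4 (55 kg) in truck 3; 45 kg remain.
Put P5 (57 kg) in truck 4; 43 kg remain.
Put P6 (54 kg) in truck 5; 46 kg remain.
Put P7 (63 kg) in truck 6; 37 kg remain.
Put P8 (72 kg) in truck 7; 28 kg remain.
Put P9 (68 kg) in truck 8; 32 kg remain.
Put P10 (29 kg) in truck 2; 17 kg remain.
Put P11 (69 kg) in truck 9; 31 kg remain.
Put P12 (64 kg) in truck 10; 36 kg remain.
Put P13 (57 kg) in truck 11; 43 kg remain.
Put P14 (29 kg) in truck 3; 16 kg remain.
Put P15 (56 kg) in truck 12; 44 kg remain.
12 trucks × 100 kg = 1200 kg; used 819 kg; unused 381 kg.

381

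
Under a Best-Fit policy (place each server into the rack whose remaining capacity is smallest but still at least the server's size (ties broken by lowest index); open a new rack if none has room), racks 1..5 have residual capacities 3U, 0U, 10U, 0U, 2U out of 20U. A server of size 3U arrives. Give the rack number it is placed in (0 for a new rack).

1

Racks with room: rack 1 (3U), rack 3 (10U).
Tightest fit is rack 1 with 3U free.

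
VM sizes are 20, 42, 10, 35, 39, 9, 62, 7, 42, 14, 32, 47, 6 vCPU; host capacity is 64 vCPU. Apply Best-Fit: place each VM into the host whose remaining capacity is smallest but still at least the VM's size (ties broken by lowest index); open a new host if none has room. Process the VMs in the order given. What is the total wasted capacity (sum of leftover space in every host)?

20 vCPU → host 1 (remaining 44 vCPU)
42 vCPU → host 1 (remaining 2 vCPU)
10 vCPU → host 2 (remaining 54 vCPU)
35 vCPU → host 2 (remaining 19 vCPU)
39 vCPU → host 3 (remaining 25 vCPU)
9 vCPU → host 2 (remaining 10 vCPU)
62 vCPU → host 4 (remaining 2 vCPU)
7 vCPU → host 2 (remaining 3 vCPU)
42 vCPU → host 5 (remaining 22 vCPU)
14 vCPU → host 5 (remaining 8 vCPU)
32 vCPU → host 6 (remaining 32 vCPU)
47 vCPU → host 7 (remaining 17 vCPU)
6 vCPU → host 5 (remaining 2 vCPU)
7 hosts × 64 vCPU = 448 vCPU; used 365 vCPU; unused 83 vCPU.

83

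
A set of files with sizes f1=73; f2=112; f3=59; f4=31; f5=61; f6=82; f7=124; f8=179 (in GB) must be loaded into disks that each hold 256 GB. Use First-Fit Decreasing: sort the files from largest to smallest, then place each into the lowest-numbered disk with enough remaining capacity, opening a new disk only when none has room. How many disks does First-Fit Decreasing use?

Sorted descending: 179, 124, 112, 82, 73, 61, 59, 31.
disk 1: place 179 GB, 77 GB left
disk 2: place 124 GB, 132 GB left
disk 2: place 112 GB, 20 GB left
disk 3: place 82 GB, 174 GB left
disk 1: place 73 GB, 4 GB left
disk 3: place 61 GB, 113 GB left
disk 3: place 59 GB, 54 GB left
disk 3: place 31 GB, 23 GB left
Final disks: [179,73] [124,112] [82,61,59,31].

3 disks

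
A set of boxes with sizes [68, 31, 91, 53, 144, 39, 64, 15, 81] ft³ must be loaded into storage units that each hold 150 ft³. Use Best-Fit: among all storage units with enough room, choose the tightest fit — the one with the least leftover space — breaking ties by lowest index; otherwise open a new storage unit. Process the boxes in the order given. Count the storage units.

storage unit 1: place 68 ft³, 82 ft³ left
storage unit 1: place 31 ft³, 51 ft³ left
storage unit 2: place 91 ft³, 59 ft³ left
storage unit 2: place 53 ft³, 6 ft³ left
storage unit 3: place 144 ft³, 6 ft³ left
storage unit 1: place 39 ft³, 12 ft³ left
storage unit 4: place 64 ft³, 86 ft³ left
storage unit 4: place 15 ft³, 71 ft³ left
storage unit 5: place 81 ft³, 69 ft³ left

5 storage units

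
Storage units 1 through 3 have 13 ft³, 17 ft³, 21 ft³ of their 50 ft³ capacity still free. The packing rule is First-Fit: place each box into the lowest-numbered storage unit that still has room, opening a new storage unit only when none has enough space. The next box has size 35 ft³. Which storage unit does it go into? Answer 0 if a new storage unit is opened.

No storage unit has ≥ 35 ft³ free, so a new storage unit is opened.

0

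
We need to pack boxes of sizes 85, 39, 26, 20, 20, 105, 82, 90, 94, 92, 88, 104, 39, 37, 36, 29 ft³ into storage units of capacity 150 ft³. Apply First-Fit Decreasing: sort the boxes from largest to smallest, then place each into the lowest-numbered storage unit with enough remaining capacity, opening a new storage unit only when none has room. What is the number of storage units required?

8

Sorted descending: 105, 104, 94, 92, 90, 88, 85, 82, 39, 39, 37, 36, 29, 26, 20, 20.
Put 105 ft³ in storage unit 1; 45 ft³ remain.
Put 104 ft³ in storage unit 2; 46 ft³ remain.
Put 94 ft³ in storage unit 3; 56 ft³ remain.
Put 92 ft³ in storage unit 4; 58 ft³ remain.
Put 90 ft³ in storage unit 5; 60 ft³ remain.
Put 88 ft³ in storage unit 6; 62 ft³ remain.
Put 85 ft³ in storage unit 7; 65 ft³ remain.
Put 82 ft³ in storage unit 8; 68 ft³ remain.
Put 39 ft³ in storage unit 1; 6 ft³ remain.
Put 39 ft³ in storage unit 2; 7 ft³ remain.
Put 37 ft³ in storage unit 3; 19 ft³ remain.
Put 36 ft³ in storage unit 4; 22 ft³ remain.
Put 29 ft³ in storage unit 5; 31 ft³ remain.
Put 26 ft³ in storage unit 5; 5 ft³ remain.
Put 20 ft³ in storage unit 4; 2 ft³ remain.
Put 20 ft³ in storage unit 6; 42 ft³ remain.
Final storage units: [105,39] [104,39] [94,37] [92,36,20] [90,29,26] [88,20] [85] [82].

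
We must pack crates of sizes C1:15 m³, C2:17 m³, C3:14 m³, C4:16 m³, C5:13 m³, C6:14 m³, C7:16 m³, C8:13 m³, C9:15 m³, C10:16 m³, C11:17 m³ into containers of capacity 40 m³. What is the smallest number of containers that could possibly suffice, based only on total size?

Total size = 15 + 17 + 14 + 16 + 13 + 14 + 16 + 13 + 15 + 16 + 17 = 166 m³.
⌈166 / 40⌉ = 5.

5 containers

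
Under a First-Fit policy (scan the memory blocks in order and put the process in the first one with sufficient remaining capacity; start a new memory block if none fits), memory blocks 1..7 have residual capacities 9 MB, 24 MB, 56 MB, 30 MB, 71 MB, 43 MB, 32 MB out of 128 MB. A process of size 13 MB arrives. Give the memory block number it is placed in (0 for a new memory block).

Memory blocks with room: memory block 2 (24 MB), memory block 3 (56 MB), memory block 4 (30 MB), memory block 5 (71 MB), memory block 6 (43 MB), memory block 7 (32 MB).
The first with room is memory block 2.

2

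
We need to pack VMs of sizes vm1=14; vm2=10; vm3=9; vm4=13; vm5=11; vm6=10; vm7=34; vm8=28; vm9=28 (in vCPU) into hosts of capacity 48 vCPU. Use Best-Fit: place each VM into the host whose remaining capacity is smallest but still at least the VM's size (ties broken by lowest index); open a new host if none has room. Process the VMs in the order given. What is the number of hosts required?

5

vm1 (14 vCPU) → host 1 (remaining 34 vCPU)
vm2 (10 vCPU) → host 1 (remaining 24 vCPU)
vm3 (9 vCPU) → host 1 (remaining 15 vCPU)
vm4 (13 vCPU) → host 1 (remaining 2 vCPU)
vm5 (11 vCPU) → host 2 (remaining 37 vCPU)
vm6 (10 vCPU) → host 2 (remaining 27 vCPU)
vm7 (34 vCPU) → host 3 (remaining 14 vCPU)
vm8 (28 vCPU) → host 4 (remaining 20 vCPU)
vm9 (28 vCPU) → host 5 (remaining 20 vCPU)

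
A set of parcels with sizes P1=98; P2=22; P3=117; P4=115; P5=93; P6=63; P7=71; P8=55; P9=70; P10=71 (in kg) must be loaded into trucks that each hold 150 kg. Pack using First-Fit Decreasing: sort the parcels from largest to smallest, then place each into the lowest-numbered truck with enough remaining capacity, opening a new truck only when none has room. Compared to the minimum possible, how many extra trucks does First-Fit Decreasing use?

First-Fit Decreasing: [117,22] [115] [98] [93,55] [71,71] [70,63] → 6 trucks.
Total size 775 kg; any packing needs at least ⌈775/150⌉ = 6 trucks.
So 6 is already optimal.

0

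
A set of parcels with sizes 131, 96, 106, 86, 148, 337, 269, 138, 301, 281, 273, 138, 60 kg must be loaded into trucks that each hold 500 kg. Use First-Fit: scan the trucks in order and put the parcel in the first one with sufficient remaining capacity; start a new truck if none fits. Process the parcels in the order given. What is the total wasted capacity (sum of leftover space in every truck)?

Put 131 kg in truck 1; 369 kg remain.
Put 96 kg in truck 1; 273 kg remain.
Put 106 kg in truck 1; 167 kg remain.
Put 86 kg in truck 1; 81 kg remain.
Put 148 kg in truck 2; 352 kg remain.
Put 337 kg in truck 2; 15 kg remain.
Put 269 kg in truck 3; 231 kg remain.
Put 138 kg in truck 3; 93 kg remain.
Put 301 kg in truck 4; 199 kg remain.
Put 281 kg in truck 5; 219 kg remain.
Put 273 kg in truck 6; 227 kg remain.
Put 138 kg in truck 4; 61 kg remain.
Put 60 kg in truck 1; 21 kg remain.
6 trucks × 500 kg = 3000 kg; used 2364 kg; unused 636 kg.

636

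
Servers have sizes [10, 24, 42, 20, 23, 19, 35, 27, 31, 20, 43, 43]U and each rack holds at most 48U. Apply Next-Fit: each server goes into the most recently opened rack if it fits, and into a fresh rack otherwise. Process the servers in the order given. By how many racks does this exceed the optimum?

2

Next-Fit: [10,24] [42] [20,23] [19] [35] [27] [31] [20] [43] [43] → 10 racks.
Total size 337U; any packing needs at least ⌈337/48⌉ = 8 racks.
An optimal packing achieves that bound: [43] [43] [42] [35,10] [31] [27,20] [24,23] [20,19] → 8 racks.
Excess: 10 − 8 = 2.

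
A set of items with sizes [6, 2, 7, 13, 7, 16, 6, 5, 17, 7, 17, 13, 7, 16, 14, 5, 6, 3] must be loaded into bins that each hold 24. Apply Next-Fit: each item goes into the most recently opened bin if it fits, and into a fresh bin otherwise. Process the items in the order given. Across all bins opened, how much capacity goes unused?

49

Put 6 in bin 1; 18 remain.
Put 2 in bin 1; 16 remain.
Put 7 in bin 1; 9 remain.
Put 13 in bin 2; 11 remain.
Put 7 in bin 2; 4 remain.
Put 16 in bin 3; 8 remain.
Put 6 in bin 3; 2 remain.
Put 5 in bin 4; 19 remain.
Put 17 in bin 4; 2 remain.
Put 7 in bin 5; 17 remain.
Put 17 in bin 5; 0 remain.
Put 13 in bin 6; 11 remain.
Put 7 in bin 6; 4 remain.
Put 16 in bin 7; 8 remain.
Put 14 in bin 8; 10 remain.
Put 5 in bin 8; 5 remain.
Put 6 in bin 9; 18 remain.
Put 3 in bin 9; 15 remain.
9 bins × 24 = 216; used 167; unused 49.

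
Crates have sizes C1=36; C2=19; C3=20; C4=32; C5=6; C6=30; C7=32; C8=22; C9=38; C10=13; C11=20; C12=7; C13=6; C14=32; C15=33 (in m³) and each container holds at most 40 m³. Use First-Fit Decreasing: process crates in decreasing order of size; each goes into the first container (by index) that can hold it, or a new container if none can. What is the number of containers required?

Sorted descending: 38, 36, 33, 32, 32, 32, 30, 22, 20, 20, 19, 13, 7, 6, 6.
Put 38 m³ in container 1; 2 m³ remain.
Put 36 m³ in container 2; 4 m³ remain.
Put 33 m³ in container 3; 7 m³ remain.
Put 32 m³ in container 4; 8 m³ remain.
Put 32 m³ in container 5; 8 m³ remain.
Put 32 m³ in container 6; 8 m³ remain.
Put 30 m³ in container 7; 10 m³ remain.
Put 22 m³ in container 8; 18 m³ remain.
Put 20 m³ in container 9; 20 m³ remain.
Put 20 m³ in container 9; 0 m³ remain.
Put 19 m³ in container 10; 21 m³ remain.
Put 13 m³ in container 8; 5 m³ remain.
Put 7 m³ in container 3; 0 m³ remain.
Put 6 m³ in container 4; 2 m³ remain.
Put 6 m³ in container 5; 2 m³ remain.

10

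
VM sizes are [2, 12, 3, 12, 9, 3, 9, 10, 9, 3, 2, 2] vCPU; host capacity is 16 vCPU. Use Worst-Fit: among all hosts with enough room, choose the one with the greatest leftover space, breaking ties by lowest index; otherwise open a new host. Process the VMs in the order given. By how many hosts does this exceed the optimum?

Worst-Fit: [2,12] [3,12] [9,3] [9,3] [10,2] [9,2] → 6 hosts.
6 VMs exceed 8 vCPU (half the capacity), and no two of those can share a host, so at least 6 hosts are needed.
So 6 is already optimal.

0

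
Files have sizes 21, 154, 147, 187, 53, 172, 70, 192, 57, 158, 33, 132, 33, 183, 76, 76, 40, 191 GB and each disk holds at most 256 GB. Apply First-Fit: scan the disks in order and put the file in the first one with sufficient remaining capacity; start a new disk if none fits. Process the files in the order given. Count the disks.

9

Put 21 GB in disk 1; 235 GB remain.
Put 154 GB in disk 1; 81 GB remain.
Put 147 GB in disk 2; 109 GB remain.
Put 187 GB in disk 3; 69 GB remain.
Put 53 GB in disk 1; 28 GB remain.
Put 172 GB in disk 4; 84 GB remain.
Put 70 GB in disk 2; 39 GB remain.
Put 192 GB in disk 5; 64 GB remain.
Put 57 GB in disk 3; 12 GB remain.
Put 158 GB in disk 6; 98 GB remain.
Put 33 GB in disk 2; 6 GB remain.
Put 132 GB in disk 7; 124 GB remain.
Put 33 GB in disk 4; 51 GB remain.
Put 183 GB in disk 8; 73 GB remain.
Put 76 GB in disk 6; 22 GB remain.
Put 76 GB in disk 7; 48 GB remain.
Put 40 GB in disk 4; 11 GB remain.
Put 191 GB in disk 9; 65 GB remain.
Final disks: [21,154,53] [147,70,33] [187,57] [172,33,40] [192] [158,76] [132,76] [183] [191].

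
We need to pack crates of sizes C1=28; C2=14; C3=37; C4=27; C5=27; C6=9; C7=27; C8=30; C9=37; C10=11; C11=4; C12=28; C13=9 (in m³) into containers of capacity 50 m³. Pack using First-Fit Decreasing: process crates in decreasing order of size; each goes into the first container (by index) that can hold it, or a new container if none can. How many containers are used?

8

Sorted descending: 37, 37, 30, 28, 28, 27, 27, 27, 14, 11, 9, 9, 4.
Put 37 m³ in container 1; 13 m³ remain.
Put 37 m³ in container 2; 13 m³ remain.
Put 30 m³ in container 3; 20 m³ remain.
Put 28 m³ in container 4; 22 m³ remain.
Put 28 m³ in container 5; 22 m³ remain.
Put 27 m³ in container 6; 23 m³ remain.
Put 27 m³ in container 7; 23 m³ remain.
Put 27 m³ in container 8; 23 m³ remain.
Put 14 m³ in container 3; 6 m³ remain.
Put 11 m³ in container 1; 2 m³ remain.
Put 9 m³ in container 2; 4 m³ remain.
Put 9 m³ in container 4; 13 m³ remain.
Put 4 m³ in container 2; 0 m³ remain.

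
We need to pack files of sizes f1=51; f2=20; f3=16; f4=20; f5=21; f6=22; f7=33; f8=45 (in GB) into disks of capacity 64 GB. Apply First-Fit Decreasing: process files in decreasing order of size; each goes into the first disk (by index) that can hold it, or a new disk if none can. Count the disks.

Sorted descending: 51, 45, 33, 22, 21, 20, 20, 16.
51 GB → disk 1 (remaining 13 GB)
45 GB → disk 2 (remaining 19 GB)
33 GB → disk 3 (remaining 31 GB)
22 GB → disk 3 (remaining 9 GB)
21 GB → disk 4 (remaining 43 GB)
20 GB → disk 4 (remaining 23 GB)
20 GB → disk 4 (remaining 3 GB)
16 GB → disk 2 (remaining 3 GB)
Final disks: [51] [45,16] [33,22] [21,20,20].

4 disks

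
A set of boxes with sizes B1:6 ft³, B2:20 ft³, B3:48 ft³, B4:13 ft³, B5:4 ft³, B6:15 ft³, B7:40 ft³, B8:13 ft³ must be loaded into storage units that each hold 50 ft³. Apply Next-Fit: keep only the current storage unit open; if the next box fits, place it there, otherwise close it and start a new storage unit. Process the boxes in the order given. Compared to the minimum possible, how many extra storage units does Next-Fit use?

Next-Fit: [6,20] [48] [13,4,15] [40] [13] → 5 storage units.
Total size 159 ft³; any packing needs at least ⌈159/50⌉ = 4 storage units.
An optimal packing achieves that bound: [48] [40,6,4] [20,15,13] [13] → 4 storage units.
Excess: 5 − 4 = 1.

1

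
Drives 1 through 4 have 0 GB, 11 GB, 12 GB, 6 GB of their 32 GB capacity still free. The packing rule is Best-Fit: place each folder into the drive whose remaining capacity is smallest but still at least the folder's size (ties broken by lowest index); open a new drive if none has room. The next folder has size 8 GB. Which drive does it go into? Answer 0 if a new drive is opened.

2

Drives with room: drive 2 (11 GB), drive 3 (12 GB).
Tightest fit is drive 2 with 11 GB free.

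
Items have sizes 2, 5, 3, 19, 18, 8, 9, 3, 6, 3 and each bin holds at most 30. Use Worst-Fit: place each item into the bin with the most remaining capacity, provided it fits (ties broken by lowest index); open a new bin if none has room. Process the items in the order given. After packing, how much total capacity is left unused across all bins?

Put 2 in bin 1; 28 remain.
Put 5 in bin 1; 23 remain.
Put 3 in bin 1; 20 remain.
Put 19 in bin 1; 1 remain.
Put 18 in bin 2; 12 remain.
Put 8 in bin 2; 4 remain.
Put 9 in bin 3; 21 remain.
Put 3 in bin 3; 18 remain.
Put 6 in bin 3; 12 remain.
Put 3 in bin 3; 9 remain.
3 bins × 30 = 90; used 76; unused 14.

14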